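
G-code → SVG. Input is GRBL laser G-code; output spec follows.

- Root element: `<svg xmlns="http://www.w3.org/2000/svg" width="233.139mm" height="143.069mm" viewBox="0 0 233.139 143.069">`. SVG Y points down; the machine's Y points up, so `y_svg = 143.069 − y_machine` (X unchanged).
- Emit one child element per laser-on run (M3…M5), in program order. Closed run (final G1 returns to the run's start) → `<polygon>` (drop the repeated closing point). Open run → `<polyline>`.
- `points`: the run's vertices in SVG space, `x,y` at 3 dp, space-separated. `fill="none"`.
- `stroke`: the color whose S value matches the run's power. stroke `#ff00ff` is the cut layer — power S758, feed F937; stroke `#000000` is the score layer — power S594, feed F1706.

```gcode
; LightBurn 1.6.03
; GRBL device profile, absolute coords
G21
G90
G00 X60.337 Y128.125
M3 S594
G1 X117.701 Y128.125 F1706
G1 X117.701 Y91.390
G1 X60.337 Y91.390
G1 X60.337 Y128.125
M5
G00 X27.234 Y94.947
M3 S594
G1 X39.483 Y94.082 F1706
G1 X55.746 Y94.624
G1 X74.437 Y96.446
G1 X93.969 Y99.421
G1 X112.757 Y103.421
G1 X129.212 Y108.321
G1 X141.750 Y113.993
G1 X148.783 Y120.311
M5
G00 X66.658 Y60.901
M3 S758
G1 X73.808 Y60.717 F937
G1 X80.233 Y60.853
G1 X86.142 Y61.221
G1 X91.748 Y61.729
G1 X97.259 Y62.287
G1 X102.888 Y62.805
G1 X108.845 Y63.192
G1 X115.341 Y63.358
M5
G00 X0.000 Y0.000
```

<svg xmlns="http://www.w3.org/2000/svg" width="233.139mm" height="143.069mm" viewBox="0 0 233.139 143.069">
  <polygon points="60.337,14.944 117.701,14.944 117.701,51.679 60.337,51.679" fill="none" stroke="#000000"/>
  <polyline points="27.234,48.122 39.483,48.987 55.746,48.445 74.437,46.623 93.969,43.648 112.757,39.648 129.212,34.748 141.750,29.076 148.783,22.758" fill="none" stroke="#000000"/>
  <polyline points="66.658,82.168 73.808,82.352 80.233,82.216 86.142,81.848 91.748,81.340 97.259,80.782 102.888,80.264 108.845,79.877 115.341,79.711" fill="none" stroke="#ff00ff"/>
</svg>

Machine Y-up, SVG Y-down with viewBox height 143.069, so y_svg = 143.069 − y_machine; X carries over.

Run 1: the run's S594 means `#000000` (score). The run returns to its start, so emit a `<polygon>` with points (Y-flipped): 60.337,14.944 117.701,14.944 117.701,51.679 60.337,51.679.

Run 2: S594 ⇒ score layer `#000000`. The run is open, so emit a `<polyline>` with points (Y-flipped): 27.234,48.122 39.483,48.987 55.746,48.445 74.437,46.623 93.969,43.648 112.757,39.648 129.212,34.748 141.750,29.076 148.783,22.758.

Run 3: the run's S758 means `#ff00ff` (cut). The run is open, so emit a `<polyline>` with points (Y-flipped): 66.658,82.168 73.808,82.352 80.233,82.216 86.142,81.848 91.748,81.340 97.259,80.782 102.888,80.264 108.845,79.877 115.341,79.711.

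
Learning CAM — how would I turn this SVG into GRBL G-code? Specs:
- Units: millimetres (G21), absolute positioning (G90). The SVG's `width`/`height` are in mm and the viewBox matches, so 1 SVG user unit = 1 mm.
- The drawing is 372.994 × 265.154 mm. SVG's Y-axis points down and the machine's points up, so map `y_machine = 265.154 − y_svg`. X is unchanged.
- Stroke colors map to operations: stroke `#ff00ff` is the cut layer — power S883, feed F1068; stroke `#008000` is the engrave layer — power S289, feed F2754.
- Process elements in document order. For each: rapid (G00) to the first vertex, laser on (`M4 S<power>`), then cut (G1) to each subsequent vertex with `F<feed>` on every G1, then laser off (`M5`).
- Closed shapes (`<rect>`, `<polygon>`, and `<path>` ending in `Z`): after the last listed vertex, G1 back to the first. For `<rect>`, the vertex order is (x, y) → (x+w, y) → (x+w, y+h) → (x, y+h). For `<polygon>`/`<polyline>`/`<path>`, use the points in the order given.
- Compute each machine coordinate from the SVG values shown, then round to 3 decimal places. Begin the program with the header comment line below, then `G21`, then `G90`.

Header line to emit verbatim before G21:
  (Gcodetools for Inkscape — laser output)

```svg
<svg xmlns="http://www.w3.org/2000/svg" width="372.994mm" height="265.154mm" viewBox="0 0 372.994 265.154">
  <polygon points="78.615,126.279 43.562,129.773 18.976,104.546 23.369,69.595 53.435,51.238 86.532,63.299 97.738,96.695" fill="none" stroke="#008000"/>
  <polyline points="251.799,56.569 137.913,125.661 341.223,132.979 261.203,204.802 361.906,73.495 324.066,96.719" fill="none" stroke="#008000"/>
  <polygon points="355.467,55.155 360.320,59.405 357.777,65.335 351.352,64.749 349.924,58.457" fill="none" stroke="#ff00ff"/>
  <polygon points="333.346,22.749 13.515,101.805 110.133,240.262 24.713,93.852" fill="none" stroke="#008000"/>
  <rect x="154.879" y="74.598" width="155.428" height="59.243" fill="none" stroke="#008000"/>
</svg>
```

viewBox `0 0 372.994 265.154` with mm width/height → 1 unit = 1 mm. Flip: y_m = 265.154 − y_svg.

**Shape 1** — `<polygon>` regular polygon, stroke `#008000` → engrave (S289, F2754). Machine vertices: (78.615,138.875) → (43.562,135.381) → (18.976,160.608) → (23.369,195.559) → (53.435,213.916) → (86.532,201.855) → (97.738,168.459) → (78.615,138.875). Closed: final G1 returns to the first vertex.

**Shape 2** — `<polyline>` open polyline, stroke `#008000` → engrave (S289, F2754). Machine vertices: (251.799,208.585) → (137.913,139.493) → (341.223,132.175) → (261.203,60.352) → (361.906,191.659) → (324.066,168.435). Open path.

**Shape 3** — `<polygon>` regular polygon, stroke `#ff00ff` → cut (S883, F1068). Machine vertices: (355.467,209.999) → (360.320,205.749) → (357.777,199.819) → (351.352,200.405) → (349.924,206.697) → (355.467,209.999). Closed: final G1 returns to the first vertex.

**Shape 4** — `<polygon>` closed polygon, stroke `#008000` → engrave (S289, F2754). Machine vertices: (333.346,242.405) → (13.515,163.349) → (110.133,24.892) → (24.713,171.302) → (333.346,242.405). Closed: final G1 returns to the first vertex.

**Shape 5** — `<rect>` rectangle, stroke `#008000` → engrave (S289, F2754). Machine vertices: (154.879,190.556) → (310.307,190.556) → (310.307,131.313) → (154.879,131.313) → (154.879,190.556). Closed: final G1 returns to the first vertex.

(Gcodetools for Inkscape — laser output)
G21
G90
G00 X78.615 Y138.875
M4 S289
G1 X43.562 Y135.381 F2754
G1 X18.976 Y160.608 F2754
G1 X23.369 Y195.559 F2754
G1 X53.435 Y213.916 F2754
G1 X86.532 Y201.855 F2754
G1 X97.738 Y168.459 F2754
G1 X78.615 Y138.875 F2754
M5
G00 X251.799 Y208.585
M4 S289
G1 X137.913 Y139.493 F2754
G1 X341.223 Y132.175 F2754
G1 X261.203 Y60.352 F2754
G1 X361.906 Y191.659 F2754
G1 X324.066 Y168.435 F2754
M5
G00 X355.467 Y209.999
M4 S883
G1 X360.320 Y205.749 F1068
G1 X357.777 Y199.819 F1068
G1 X351.352 Y200.405 F1068
G1 X349.924 Y206.697 F1068
G1 X355.467 Y209.999 F1068
M5
G00 X333.346 Y242.405
M4 S289
G1 X13.515 Y163.349 F2754
G1 X110.133 Y24.892 F2754
G1 X24.713 Y171.302 F2754
G1 X333.346 Y242.405 F2754
M5
G00 X154.879 Y190.556
M4 S289
G1 X310.307 Y190.556 F2754
G1 X310.307 Y131.313 F2754
G1 X154.879 Y131.313 F2754
G1 X154.879 Y190.556 F2754
M5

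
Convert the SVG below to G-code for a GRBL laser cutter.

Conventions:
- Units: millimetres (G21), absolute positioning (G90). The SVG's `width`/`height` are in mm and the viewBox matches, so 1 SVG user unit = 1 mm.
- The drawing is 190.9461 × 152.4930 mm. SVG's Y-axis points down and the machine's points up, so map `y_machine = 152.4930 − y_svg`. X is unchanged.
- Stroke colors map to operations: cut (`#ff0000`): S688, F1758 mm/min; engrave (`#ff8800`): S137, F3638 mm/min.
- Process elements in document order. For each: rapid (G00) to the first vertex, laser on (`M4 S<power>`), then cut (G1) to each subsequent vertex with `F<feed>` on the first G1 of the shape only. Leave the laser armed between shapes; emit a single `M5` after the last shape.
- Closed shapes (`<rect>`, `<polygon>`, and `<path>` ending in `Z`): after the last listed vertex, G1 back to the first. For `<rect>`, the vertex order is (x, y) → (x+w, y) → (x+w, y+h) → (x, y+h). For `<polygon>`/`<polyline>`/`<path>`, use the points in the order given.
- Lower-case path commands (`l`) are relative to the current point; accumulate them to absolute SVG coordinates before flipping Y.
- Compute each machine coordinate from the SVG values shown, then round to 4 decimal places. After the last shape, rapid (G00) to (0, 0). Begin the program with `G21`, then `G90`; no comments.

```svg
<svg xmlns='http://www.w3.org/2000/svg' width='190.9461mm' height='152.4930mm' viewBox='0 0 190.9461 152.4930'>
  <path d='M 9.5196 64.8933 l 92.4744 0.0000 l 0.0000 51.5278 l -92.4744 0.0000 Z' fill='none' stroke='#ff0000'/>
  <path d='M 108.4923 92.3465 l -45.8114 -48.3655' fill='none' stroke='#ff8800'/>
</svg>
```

G21
G90
G00 X9.5196 Y87.5997
M4 S688
G1 X101.9940 Y87.5997 F1758
G1 X101.9940 Y36.0719
G1 X9.5196 Y36.0719
G1 X9.5196 Y87.5997
G00 X108.4923 Y60.1465
M4 S137
G1 X62.6809 Y108.5120 F3638
M5
G00 X0.0000 Y0.0000

Since the viewBox matches the mm dimensions, user units are millimetres directly. The only transform is the Y-flip y_m = 152.4930 − y_svg.

Shape 1 is a rectangle drawn with `<path>`. Its stroke #ff0000 means cut at S688, F1758. After flipping Y the toolpath is (9.5196,87.5997) → (101.9940,87.5997) → (101.9940,36.0719) → (9.5196,36.0719) → (9.5196,87.5997), returning to the start.

Shape 2 is a line segment drawn with `<path>`. Its stroke #ff8800 means engrave at S137, F3638. After flipping Y the toolpath is (108.4923,60.1465) → (62.6809,108.5120).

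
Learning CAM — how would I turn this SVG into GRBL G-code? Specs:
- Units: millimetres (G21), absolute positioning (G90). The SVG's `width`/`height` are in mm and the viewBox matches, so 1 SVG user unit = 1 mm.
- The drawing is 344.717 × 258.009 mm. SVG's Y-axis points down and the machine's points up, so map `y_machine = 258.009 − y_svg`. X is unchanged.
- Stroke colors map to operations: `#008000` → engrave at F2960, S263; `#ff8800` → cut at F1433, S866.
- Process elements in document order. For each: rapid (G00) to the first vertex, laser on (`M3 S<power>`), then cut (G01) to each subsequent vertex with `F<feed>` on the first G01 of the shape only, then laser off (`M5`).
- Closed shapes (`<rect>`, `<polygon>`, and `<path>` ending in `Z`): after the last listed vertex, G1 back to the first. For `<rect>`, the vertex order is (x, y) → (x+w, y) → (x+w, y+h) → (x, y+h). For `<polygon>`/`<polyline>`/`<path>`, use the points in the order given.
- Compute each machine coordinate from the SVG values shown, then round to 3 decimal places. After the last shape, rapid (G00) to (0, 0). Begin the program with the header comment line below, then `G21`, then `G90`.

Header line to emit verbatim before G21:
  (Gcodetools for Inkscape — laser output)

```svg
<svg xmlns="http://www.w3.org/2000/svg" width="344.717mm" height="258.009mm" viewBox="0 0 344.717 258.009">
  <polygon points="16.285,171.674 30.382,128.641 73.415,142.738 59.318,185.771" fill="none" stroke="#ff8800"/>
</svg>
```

Since the viewBox matches the mm dimensions, user units are millimetres directly. The only transform is the Y-flip y_m = 258.009 − y_svg.

Shape 1 is a regular polygon drawn with `<polygon>`. Its stroke #ff8800 means cut at S866, F1433. After flipping Y the toolpath is (16.285,86.335) → (30.382,129.368) → (73.415,115.271) → (59.318,72.238) → (16.285,86.335), returning to the start.

(Gcodetools for Inkscape — laser output)
G21
G90
G00 X16.285 Y86.335
M3 S866
G01 X30.382 Y129.368 F1433
G01 X73.415 Y115.271
G01 X59.318 Y72.238
G01 X16.285 Y86.335
M5
G00 X0.000 Y0.000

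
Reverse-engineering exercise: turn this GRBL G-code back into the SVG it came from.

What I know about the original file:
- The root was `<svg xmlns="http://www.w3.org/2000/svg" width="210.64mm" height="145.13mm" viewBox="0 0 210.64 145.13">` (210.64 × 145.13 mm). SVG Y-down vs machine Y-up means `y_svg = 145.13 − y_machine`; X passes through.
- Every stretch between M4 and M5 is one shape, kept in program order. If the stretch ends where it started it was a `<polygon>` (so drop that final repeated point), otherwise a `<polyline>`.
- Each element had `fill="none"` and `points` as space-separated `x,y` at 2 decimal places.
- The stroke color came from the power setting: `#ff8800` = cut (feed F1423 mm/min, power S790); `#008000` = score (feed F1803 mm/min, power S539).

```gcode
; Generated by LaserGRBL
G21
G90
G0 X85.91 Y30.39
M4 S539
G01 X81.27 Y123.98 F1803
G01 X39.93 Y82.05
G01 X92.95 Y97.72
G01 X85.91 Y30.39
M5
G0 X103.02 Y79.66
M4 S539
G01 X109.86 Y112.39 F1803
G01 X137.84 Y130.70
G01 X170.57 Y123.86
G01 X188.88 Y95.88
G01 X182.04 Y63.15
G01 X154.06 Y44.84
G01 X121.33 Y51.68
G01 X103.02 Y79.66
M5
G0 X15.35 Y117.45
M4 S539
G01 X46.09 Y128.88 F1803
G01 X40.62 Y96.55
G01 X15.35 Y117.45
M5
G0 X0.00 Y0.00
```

y_svg = 145.13 − y_m. Every run uses S539, so all elements get stroke `#008000` (score).

[1] closed run; points: 85.91,114.74 81.27,21.15 39.93,63.08 92.95,47.41

[2] closed run; points: 103.02,65.47 109.86,32.74 137.84,14.43 170.57,21.27 188.88,49.25 182.04,81.98 154.06,100.29 121.33,93.45

[3] closed run; points: 15.35,27.68 46.09,16.25 40.62,48.58

<svg xmlns="http://www.w3.org/2000/svg" width="210.64mm" height="145.13mm" viewBox="0 0 210.64 145.13">
  <polygon points="85.91,114.74 81.27,21.15 39.93,63.08 92.95,47.41" fill="none" stroke="#008000"/>
  <polygon points="103.02,65.47 109.86,32.74 137.84,14.43 170.57,21.27 188.88,49.25 182.04,81.98 154.06,100.29 121.33,93.45" fill="none" stroke="#008000"/>
  <polygon points="15.35,27.68 46.09,16.25 40.62,48.58" fill="none" stroke="#008000"/>
</svg>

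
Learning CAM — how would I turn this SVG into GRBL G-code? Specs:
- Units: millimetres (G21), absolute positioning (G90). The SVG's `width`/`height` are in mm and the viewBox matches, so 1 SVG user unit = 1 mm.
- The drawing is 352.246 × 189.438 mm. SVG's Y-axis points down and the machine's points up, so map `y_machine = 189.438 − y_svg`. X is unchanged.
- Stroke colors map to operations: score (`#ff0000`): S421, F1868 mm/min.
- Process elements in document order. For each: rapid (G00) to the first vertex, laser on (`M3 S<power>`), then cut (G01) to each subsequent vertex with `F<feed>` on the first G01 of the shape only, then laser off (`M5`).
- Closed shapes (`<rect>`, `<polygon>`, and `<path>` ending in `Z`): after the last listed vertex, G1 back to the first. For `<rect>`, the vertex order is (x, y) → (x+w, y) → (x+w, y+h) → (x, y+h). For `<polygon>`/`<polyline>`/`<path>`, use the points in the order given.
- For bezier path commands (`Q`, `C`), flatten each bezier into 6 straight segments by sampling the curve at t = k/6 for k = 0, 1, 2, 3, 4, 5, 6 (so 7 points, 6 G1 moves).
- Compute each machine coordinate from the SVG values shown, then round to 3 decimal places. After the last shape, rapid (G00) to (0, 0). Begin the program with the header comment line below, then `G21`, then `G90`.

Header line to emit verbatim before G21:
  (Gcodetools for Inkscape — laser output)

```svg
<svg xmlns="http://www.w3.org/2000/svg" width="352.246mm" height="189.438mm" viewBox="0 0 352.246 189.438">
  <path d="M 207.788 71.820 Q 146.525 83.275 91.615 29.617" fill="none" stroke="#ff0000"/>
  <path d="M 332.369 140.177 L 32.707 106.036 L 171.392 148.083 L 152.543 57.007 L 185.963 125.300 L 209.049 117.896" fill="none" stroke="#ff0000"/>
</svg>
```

Since the viewBox matches the mm dimensions, user units are millimetres directly. The only transform is the Y-flip y_m = 189.438 − y_svg.

Shape 1 is a quadratic bezier drawn with `<path>`. Its stroke #ff0000 means score at S421, F1868. After flipping Y the toolpath is (207.788,117.618) → (187.543,115.608) → (167.652,117.216) → (148.113,122.441) → (128.928,131.284) → (110.095,143.744) → (91.615,159.821).

Shape 2 is a open polyline drawn with `<path>`. Its stroke #ff0000 means score at S421, F1868. After flipping Y the toolpath is (332.369,49.261) → (32.707,83.402) → (171.392,41.355) → (152.543,132.431) → (185.963,64.138) → (209.049,71.542).

(Gcodetools for Inkscape — laser output)
G21
G90
G00 X207.788 Y117.618
M3 S421
G01 X187.543 Y115.608 F1868
G01 X167.652 Y117.216
G01 X148.113 Y122.441
G01 X128.928 Y131.284
G01 X110.095 Y143.744
G01 X91.615 Y159.821
M5
G00 X332.369 Y49.261
M3 S421
G01 X32.707 Y83.402 F1868
G01 X171.392 Y41.355
G01 X152.543 Y132.431
G01 X185.963 Y64.138
G01 X209.049 Y71.542
M5
G00 X0.000 Y0.000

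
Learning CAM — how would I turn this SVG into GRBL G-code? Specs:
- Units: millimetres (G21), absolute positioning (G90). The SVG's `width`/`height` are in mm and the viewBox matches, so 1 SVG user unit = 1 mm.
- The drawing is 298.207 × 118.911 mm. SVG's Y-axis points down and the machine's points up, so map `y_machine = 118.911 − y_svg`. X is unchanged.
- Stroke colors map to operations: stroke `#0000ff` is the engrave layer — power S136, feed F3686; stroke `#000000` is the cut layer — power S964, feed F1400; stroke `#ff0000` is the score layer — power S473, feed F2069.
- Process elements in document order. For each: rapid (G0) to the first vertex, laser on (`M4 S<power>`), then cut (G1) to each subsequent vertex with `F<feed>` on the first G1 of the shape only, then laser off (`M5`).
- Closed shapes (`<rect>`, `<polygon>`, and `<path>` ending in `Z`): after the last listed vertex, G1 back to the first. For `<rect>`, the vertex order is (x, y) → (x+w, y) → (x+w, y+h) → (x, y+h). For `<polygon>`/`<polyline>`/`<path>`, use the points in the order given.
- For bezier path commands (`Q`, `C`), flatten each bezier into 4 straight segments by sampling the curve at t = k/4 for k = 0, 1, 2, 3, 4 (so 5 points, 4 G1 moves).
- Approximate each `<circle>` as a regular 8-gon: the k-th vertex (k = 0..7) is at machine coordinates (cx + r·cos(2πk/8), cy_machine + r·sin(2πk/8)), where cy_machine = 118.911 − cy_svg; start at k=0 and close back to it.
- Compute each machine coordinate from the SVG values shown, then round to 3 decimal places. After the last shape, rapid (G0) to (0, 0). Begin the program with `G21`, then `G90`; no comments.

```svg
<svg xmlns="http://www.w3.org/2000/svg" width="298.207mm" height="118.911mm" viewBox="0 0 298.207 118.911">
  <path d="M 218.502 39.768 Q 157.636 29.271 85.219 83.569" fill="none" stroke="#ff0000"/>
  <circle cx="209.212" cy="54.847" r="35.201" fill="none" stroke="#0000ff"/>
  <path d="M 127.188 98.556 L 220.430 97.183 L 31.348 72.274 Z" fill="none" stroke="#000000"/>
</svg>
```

1 u = 1 mm; y_m = 118.911 − y.

[1] `<path>` quadratic bezier, #ff0000→score S473 F2069: (218.502,79.143) → (187.347,80.342) → (154.748,73.441) → (120.706,58.441) → (85.219,35.342)

[2] `<circle>` circle, #0000ff→engrave S136 F3686: (244.413,64.064) → (234.103,88.955) → (209.212,99.265) → (184.321,88.955) → (174.011,64.064) → (184.321,39.173) → (209.212,28.863) → (234.103,39.173) → (244.413,64.064) (closed)

[3] `<path>` closed polygon, #000000→cut S964 F1400: (127.188,20.355) → (220.430,21.728) → (31.348,46.637) → (127.188,20.355) (closed)

G21
G90
G0 X218.502 Y79.143
M4 S473
G1 X187.347 Y80.342 F2069
G1 X154.748 Y73.441
G1 X120.706 Y58.441
G1 X85.219 Y35.342
M5
G0 X244.413 Y64.064
M4 S136
G1 X234.103 Y88.955 F3686
G1 X209.212 Y99.265
G1 X184.321 Y88.955
G1 X174.011 Y64.064
G1 X184.321 Y39.173
G1 X209.212 Y28.863
G1 X234.103 Y39.173
G1 X244.413 Y64.064
M5
G0 X127.188 Y20.355
M4 S964
G1 X220.430 Y21.728 F1400
G1 X31.348 Y46.637
G1 X127.188 Y20.355
M5
G0 X0.000 Y0.000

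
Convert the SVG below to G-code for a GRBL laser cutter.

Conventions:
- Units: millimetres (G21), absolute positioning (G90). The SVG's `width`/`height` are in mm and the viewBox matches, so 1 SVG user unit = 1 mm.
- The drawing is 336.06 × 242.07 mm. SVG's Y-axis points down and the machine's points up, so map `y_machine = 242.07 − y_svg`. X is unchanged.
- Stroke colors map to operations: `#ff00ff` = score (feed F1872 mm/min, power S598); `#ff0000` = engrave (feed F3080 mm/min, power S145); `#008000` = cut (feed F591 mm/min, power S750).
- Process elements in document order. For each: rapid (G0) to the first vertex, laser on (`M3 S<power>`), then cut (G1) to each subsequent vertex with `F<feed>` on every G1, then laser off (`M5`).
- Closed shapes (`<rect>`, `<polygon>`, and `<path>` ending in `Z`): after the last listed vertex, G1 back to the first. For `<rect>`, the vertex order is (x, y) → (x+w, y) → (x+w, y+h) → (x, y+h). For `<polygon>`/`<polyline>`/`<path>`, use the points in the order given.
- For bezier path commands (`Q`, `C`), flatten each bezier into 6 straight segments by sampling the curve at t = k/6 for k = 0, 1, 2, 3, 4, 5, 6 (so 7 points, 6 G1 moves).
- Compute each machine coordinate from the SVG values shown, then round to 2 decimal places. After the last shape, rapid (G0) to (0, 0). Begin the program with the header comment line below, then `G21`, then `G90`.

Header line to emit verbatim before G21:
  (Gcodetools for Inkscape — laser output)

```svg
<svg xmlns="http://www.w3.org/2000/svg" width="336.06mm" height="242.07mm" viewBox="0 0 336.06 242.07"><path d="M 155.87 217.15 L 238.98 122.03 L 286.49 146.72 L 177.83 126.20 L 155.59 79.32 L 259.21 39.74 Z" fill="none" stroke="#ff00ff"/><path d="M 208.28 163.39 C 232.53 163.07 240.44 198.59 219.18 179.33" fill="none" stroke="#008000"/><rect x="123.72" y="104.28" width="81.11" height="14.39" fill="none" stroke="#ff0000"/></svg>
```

(Gcodetools for Inkscape — laser output)
G21
G90
G0 X155.87 Y24.92
M3 S598
G1 X238.98 Y120.04 F1872
G1 X286.49 Y95.35 F1872
G1 X177.83 Y115.87 F1872
G1 X155.59 Y162.75 F1872
G1 X259.21 Y202.33 F1872
G1 X155.87 Y24.92 F1872
M5
G0 X208.28 Y78.68
M3 S750
G1 X218.98 Y76.27 F591
G1 X226.61 Y70.41 F591
G1 X230.80 Y63.61 F591
G1 X231.19 Y58.38 F591
G1 X227.44 Y57.26 F591
G1 X219.18 Y62.74 F591
M5
G0 X123.72 Y137.79
M3 S145
G1 X204.83 Y137.79 F3080
G1 X204.83 Y123.40 F3080
G1 X123.72 Y123.40 F3080
G1 X123.72 Y137.79 F3080
M5
G0 X0.00 Y0.00

1 u = 1 mm; y_m = 242.07 − y.

[1] `<path>` closed polygon, #ff00ff→score S598 F1872: (155.87,24.92) → (238.98,120.04) → (286.49,95.35) → (177.83,115.87) → (155.59,162.75) → (259.21,202.33) → (155.87,24.92) (closed)

[2] `<path>` cubic bezier, #008000→cut S750 F591: (208.28,78.68) → (218.98,76.27) → (226.61,70.41) → (230.80,63.61) → (231.19,58.38) → (227.44,57.26) → (219.18,62.74)

[3] `<rect>` rectangle, #ff0000→engrave S145 F3080: (123.72,137.79) → (204.83,137.79) → (204.83,123.40) → (123.72,123.40) → (123.72,137.79) (closed)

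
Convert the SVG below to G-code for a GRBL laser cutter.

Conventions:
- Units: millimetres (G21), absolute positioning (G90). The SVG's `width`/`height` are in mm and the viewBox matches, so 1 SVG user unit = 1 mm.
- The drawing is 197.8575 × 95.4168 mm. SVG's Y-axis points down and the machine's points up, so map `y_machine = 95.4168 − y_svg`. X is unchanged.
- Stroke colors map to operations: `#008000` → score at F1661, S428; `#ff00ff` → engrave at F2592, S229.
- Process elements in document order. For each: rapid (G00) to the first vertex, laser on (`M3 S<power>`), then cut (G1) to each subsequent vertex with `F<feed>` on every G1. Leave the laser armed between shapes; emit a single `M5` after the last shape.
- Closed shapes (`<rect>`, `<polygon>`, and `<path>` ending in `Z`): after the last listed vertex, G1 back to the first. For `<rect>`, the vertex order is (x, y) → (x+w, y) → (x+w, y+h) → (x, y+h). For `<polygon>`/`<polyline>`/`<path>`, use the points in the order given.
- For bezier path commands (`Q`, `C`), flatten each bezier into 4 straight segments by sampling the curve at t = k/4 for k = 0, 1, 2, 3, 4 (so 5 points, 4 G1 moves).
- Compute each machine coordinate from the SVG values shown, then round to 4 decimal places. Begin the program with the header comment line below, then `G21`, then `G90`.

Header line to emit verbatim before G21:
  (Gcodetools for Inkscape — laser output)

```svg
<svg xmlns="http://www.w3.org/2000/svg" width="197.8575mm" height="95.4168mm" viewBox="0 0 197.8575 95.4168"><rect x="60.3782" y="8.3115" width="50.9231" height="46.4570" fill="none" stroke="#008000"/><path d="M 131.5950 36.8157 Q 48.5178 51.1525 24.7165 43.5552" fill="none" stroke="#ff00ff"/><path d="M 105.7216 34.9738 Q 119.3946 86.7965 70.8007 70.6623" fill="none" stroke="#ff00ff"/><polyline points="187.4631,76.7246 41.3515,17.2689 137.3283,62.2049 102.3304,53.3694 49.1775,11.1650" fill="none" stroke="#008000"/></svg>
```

(Gcodetools for Inkscape — laser output)
G21
G90
G00 X60.3782 Y87.1053
M3 S428
G1 X111.3013 Y87.1053 F1661
G1 X111.3013 Y40.6483 F1661
G1 X60.3782 Y40.6483 F1661
G1 X60.3782 Y87.1053 F1661
G00 X131.5950 Y58.6011
M3 S229
G1 X93.7611 Y52.8036 F2592
G1 X63.3368 Y49.7478 F2592
G1 X40.3219 Y49.4338 F2592
G1 X24.7165 Y51.8616 F2592
G00 X105.7216 Y60.4430
M3 S229
G1 X108.6664 Y38.7790 F2592
G1 X103.8279 Y25.6095 F2592
G1 X91.2060 Y20.9347 F2592
G1 X70.8007 Y24.7545 F2592
G00 X187.4631 Y18.6922
M3 S428
G1 X41.3515 Y78.1479 F1661
G1 X137.3283 Y33.2119 F1661
G1 X102.3304 Y42.0474 F1661
G1 X49.1775 Y84.2518 F1661
M5

1 u = 1 mm; y_m = 95.4168 − y.

[1] `<rect>` rectangle, #008000→score S428 F1661: (60.3782,87.1053) → (111.3013,87.1053) → (111.3013,40.6483) → (60.3782,40.6483) → (60.3782,87.1053) (closed)

[2] `<path>` quadratic bezier, #ff00ff→engrave S229 F2592: (131.5950,58.6011) → (93.7611,52.8036) → (63.3368,49.7478) → (40.3219,49.4338) → (24.7165,51.8616)

[3] `<path>` quadratic bezier, #ff00ff→engrave S229 F2592: (105.7216,60.4430) → (108.6664,38.7790) → (103.8279,25.6095) → (91.2060,20.9347) → (70.8007,24.7545)

[4] `<polyline>` open polyline, #008000→score S428 F1661: (187.4631,18.6922) → (41.3515,78.1479) → (137.3283,33.2119) → (102.3304,42.0474) → (49.1775,84.2518)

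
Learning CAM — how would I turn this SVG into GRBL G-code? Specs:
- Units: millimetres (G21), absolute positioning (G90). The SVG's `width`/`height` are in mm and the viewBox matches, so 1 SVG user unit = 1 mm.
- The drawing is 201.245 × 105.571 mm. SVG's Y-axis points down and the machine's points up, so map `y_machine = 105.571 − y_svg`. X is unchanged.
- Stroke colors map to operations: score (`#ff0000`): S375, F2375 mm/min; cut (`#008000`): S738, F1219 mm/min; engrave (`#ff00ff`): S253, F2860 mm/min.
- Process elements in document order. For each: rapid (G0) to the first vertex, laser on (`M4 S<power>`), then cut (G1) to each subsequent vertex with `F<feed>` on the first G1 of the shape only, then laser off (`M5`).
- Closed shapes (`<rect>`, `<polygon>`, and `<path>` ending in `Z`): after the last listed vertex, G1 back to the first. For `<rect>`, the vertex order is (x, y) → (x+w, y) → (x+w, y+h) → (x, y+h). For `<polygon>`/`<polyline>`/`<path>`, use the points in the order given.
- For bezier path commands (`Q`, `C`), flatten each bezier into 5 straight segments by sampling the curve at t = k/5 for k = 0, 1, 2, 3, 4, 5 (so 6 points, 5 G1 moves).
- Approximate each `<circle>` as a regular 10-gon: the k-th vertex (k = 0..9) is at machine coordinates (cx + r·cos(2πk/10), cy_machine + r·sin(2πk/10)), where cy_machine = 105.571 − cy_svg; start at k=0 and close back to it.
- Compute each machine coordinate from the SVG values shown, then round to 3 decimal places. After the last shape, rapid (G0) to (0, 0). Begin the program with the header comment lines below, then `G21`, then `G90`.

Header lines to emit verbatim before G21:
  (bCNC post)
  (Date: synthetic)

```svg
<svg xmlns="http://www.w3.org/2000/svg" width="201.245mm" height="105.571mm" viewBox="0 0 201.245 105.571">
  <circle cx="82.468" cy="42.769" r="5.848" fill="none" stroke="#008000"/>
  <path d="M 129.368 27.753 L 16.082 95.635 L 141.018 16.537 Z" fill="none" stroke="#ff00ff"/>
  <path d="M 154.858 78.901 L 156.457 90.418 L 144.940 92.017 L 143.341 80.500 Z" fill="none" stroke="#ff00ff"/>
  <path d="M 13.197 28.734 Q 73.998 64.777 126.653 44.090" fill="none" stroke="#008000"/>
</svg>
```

(bCNC post)
(Date: synthetic)
G21
G90
G0 X88.316 Y62.802
M4 S738
G1 X87.199 Y66.239 F1219
G1 X84.275 Y68.364
G1 X80.661 Y68.364
G1 X77.737 Y66.239
G1 X76.620 Y62.802
G1 X77.737 Y59.365
G1 X80.661 Y57.240
G1 X84.275 Y57.240
G1 X87.199 Y59.365
G1 X88.316 Y62.802
M5
G0 X129.368 Y77.818
M4 S253
G1 X16.082 Y9.936 F2860
G1 X141.018 Y89.034
G1 X129.368 Y77.818
M5
G0 X154.858 Y26.670
M4 S253
G1 X156.457 Y15.153 F2860
G1 X144.940 Y13.554
G1 X143.341 Y25.071
G1 X154.858 Y26.670
M5
G0 X13.197 Y76.837
M4 S738
G1 X37.192 Y64.689 F1219
G1 X60.534 Y57.079
G1 X83.226 Y54.008
G1 X105.265 Y55.475
G1 X126.653 Y61.481
M5
G0 X0.000 Y0.000

1 u = 1 mm; y_m = 105.571 − y.

[1] `<circle>` circle, #008000→cut S738 F1219: (88.316,62.802) → (87.199,66.239) → (84.275,68.364) → (80.661,68.364) → (77.737,66.239) → (76.620,62.802) → (77.737,59.365) → (80.661,57.240) → (84.275,57.240) → (87.199,59.365) → (88.316,62.802) (closed)

[2] `<path>` closed polygon, #ff00ff→engrave S253 F2860: (129.368,77.818) → (16.082,9.936) → (141.018,89.034) → (129.368,77.818) (closed)

[3] `<path>` regular polygon, #ff00ff→engrave S253 F2860: (154.858,26.670) → (156.457,15.153) → (144.940,13.554) → (143.341,25.071) → (154.858,26.670) (closed)

[4] `<path>` quadratic bezier, #008000→cut S738 F1219: (13.197,76.837) → (37.192,64.689) → (60.534,57.079) → (83.226,54.008) → (105.265,55.475) → (126.653,61.481)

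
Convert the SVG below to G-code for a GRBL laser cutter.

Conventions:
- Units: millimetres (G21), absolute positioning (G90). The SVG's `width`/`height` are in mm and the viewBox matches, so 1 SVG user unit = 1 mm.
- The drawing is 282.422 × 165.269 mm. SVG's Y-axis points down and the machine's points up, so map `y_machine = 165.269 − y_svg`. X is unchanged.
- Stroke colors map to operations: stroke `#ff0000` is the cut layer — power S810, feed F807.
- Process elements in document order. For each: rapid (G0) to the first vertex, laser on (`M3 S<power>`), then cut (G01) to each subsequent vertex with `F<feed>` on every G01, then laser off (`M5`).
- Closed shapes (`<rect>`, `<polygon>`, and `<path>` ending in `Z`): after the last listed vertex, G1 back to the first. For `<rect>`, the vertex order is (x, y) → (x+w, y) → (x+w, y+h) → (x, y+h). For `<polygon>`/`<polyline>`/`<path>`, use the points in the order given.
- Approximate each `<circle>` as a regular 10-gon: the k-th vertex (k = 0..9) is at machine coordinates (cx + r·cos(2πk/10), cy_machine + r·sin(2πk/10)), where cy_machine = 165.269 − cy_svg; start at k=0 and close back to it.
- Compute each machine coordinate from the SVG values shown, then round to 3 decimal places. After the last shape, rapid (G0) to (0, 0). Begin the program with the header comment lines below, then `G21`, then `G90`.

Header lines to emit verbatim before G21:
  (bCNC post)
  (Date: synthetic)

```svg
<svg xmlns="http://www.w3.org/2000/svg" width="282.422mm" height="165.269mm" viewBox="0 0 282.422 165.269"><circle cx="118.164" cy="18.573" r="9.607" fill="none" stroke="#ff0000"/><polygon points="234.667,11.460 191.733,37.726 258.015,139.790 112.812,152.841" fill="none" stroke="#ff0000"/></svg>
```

(bCNC post)
(Date: synthetic)
G21
G90
G0 X127.771 Y146.696
M3 S810
G01 X125.936 Y152.343 F807
G01 X121.133 Y155.833 F807
G01 X115.195 Y155.833 F807
G01 X110.392 Y152.343 F807
G01 X108.557 Y146.696 F807
G01 X110.392 Y141.049 F807
G01 X115.195 Y137.559 F807
G01 X121.133 Y137.559 F807
G01 X125.936 Y141.049 F807
G01 X127.771 Y146.696 F807
M5
G0 X234.667 Y153.809
M3 S810
G01 X191.733 Y127.543 F807
G01 X258.015 Y25.479 F807
G01 X112.812 Y12.428 F807
G01 X234.667 Y153.809 F807
M5
G0 X0.000 Y0.000

Since the viewBox matches the mm dimensions, user units are millimetres directly. The only transform is the Y-flip y_m = 165.269 − y_svg.

Shape 1 is a circle drawn with `<circle>`. Its stroke #ff0000 means cut at S810, F807. After flipping Y the toolpath is (127.771,146.696) → (125.936,152.343) → (121.133,155.833) → (115.195,155.833) → (110.392,152.343) → (108.557,146.696) → (110.392,141.049) → (115.195,137.559) → (121.133,137.559) → (125.936,141.049) → (127.771,146.696), returning to the start.

Shape 2 is a closed polygon drawn with `<polygon>`. Its stroke #ff0000 means cut at S810, F807. After flipping Y the toolpath is (234.667,153.809) → (191.733,127.543) → (258.015,25.479) → (112.812,12.428) → (234.667,153.809), returning to the start.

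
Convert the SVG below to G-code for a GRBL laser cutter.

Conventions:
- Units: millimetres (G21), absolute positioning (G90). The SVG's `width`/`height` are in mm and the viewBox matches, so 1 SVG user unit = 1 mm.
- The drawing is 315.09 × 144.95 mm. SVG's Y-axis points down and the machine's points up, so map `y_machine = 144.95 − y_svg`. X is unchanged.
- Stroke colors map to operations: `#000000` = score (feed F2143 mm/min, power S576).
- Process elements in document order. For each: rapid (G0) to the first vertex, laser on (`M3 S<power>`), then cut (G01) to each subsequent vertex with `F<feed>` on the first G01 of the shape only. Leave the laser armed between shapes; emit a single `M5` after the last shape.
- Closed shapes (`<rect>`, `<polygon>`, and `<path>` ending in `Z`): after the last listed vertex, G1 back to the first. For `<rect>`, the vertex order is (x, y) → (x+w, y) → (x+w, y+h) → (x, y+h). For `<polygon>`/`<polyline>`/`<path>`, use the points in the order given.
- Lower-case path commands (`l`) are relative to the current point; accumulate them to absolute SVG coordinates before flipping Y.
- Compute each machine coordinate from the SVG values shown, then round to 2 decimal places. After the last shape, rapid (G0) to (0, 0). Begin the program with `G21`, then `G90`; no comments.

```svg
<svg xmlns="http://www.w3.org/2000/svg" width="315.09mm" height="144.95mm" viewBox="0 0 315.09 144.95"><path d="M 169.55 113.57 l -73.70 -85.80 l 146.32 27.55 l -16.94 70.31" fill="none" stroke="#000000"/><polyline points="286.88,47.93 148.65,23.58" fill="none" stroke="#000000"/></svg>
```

G21
G90
G0 X169.55 Y31.38
M3 S576
G01 X95.85 Y117.18 F2143
G01 X242.17 Y89.63
G01 X225.23 Y19.32
G0 X286.88 Y97.02
M3 S576
G01 X148.65 Y121.37 F2143
M5
G0 X0.00 Y0.00

1 u = 1 mm; y_m = 144.95 − y.

[1] `<path>` open polyline, #000000→score S576 F2143: (169.55,31.38) → (95.85,117.18) → (242.17,89.63) → (225.23,19.32)

[2] `<polyline>` line segment, #000000→score S576 F2143: (286.88,97.02) → (148.65,121.37)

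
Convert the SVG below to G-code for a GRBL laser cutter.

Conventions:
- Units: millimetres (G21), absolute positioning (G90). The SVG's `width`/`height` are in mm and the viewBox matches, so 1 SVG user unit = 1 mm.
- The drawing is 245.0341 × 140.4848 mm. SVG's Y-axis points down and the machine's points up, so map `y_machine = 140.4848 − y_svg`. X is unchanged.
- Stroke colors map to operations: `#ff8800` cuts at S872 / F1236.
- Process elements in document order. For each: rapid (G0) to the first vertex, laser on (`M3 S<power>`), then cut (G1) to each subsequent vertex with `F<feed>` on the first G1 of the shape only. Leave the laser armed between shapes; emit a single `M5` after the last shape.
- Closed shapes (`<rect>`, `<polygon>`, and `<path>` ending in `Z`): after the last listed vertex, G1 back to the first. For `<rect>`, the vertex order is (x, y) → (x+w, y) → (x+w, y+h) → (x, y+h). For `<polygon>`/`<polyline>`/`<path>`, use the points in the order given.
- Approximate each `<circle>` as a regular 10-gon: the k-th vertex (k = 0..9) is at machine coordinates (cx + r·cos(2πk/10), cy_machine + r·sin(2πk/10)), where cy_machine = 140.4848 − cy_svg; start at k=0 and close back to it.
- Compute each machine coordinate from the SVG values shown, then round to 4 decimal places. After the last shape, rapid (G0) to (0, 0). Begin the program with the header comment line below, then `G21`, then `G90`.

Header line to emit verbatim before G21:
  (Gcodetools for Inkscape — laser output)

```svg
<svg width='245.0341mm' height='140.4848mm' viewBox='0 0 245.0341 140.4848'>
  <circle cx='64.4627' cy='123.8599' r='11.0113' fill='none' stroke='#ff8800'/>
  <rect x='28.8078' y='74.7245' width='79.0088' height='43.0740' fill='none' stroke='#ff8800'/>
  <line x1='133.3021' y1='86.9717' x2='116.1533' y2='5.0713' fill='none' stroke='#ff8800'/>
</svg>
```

1 u = 1 mm; y_m = 140.4848 − y.

[1] `<circle>` circle, #ff8800→cut S872 F1236: (75.4740,16.6249) → (73.3710,23.0972) → (67.8654,27.0973) → (61.0600,27.0973) → (55.5544,23.0972) → (53.4514,16.6249) → (55.5544,10.1526) → (61.0600,6.1525) → (67.8654,6.1525) → (73.3710,10.1526) → (75.4740,16.6249) (closed)

[2] `<rect>` rectangle, #ff8800→cut S872 F1236: (28.8078,65.7603) → (107.8166,65.7603) → (107.8166,22.6863) → (28.8078,22.6863) → (28.8078,65.7603) (closed)

[3] `<line>` line segment, #ff8800→cut S872 F1236: (133.3021,53.5131) → (116.1533,135.4135)

(Gcodetools for Inkscape — laser output)
G21
G90
G0 X75.4740 Y16.6249
M3 S872
G1 X73.3710 Y23.0972 F1236
G1 X67.8654 Y27.0973
G1 X61.0600 Y27.0973
G1 X55.5544 Y23.0972
G1 X53.4514 Y16.6249
G1 X55.5544 Y10.1526
G1 X61.0600 Y6.1525
G1 X67.8654 Y6.1525
G1 X73.3710 Y10.1526
G1 X75.4740 Y16.6249
G0 X28.8078 Y65.7603
M3 S872
G1 X107.8166 Y65.7603 F1236
G1 X107.8166 Y22.6863
G1 X28.8078 Y22.6863
G1 X28.8078 Y65.7603
G0 X133.3021 Y53.5131
M3 S872
G1 X116.1533 Y135.4135 F1236
M5
G0 X0.0000 Y0.0000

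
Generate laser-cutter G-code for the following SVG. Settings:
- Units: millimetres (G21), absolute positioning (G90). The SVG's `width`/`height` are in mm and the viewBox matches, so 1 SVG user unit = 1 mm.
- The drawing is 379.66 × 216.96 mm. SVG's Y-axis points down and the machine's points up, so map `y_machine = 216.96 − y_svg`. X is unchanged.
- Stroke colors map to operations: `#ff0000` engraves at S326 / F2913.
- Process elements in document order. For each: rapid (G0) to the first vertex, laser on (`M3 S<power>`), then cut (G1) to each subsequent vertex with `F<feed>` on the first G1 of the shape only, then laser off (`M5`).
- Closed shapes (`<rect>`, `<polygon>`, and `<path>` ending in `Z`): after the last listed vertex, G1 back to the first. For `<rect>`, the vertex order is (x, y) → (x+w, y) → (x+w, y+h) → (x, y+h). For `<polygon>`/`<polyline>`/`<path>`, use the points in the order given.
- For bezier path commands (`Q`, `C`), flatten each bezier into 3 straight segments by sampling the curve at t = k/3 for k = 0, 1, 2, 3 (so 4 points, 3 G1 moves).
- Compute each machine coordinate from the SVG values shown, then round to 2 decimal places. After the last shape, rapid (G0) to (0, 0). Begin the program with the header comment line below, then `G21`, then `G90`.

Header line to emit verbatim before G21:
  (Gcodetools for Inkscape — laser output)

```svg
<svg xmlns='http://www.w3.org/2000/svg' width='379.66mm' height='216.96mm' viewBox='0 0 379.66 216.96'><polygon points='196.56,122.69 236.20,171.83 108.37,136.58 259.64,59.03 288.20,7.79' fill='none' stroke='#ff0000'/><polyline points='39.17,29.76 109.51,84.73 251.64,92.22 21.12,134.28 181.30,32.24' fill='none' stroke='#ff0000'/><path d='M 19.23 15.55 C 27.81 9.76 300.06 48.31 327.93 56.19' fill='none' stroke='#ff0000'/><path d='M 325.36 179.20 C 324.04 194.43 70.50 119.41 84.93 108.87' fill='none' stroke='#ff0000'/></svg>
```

(Gcodetools for Inkscape — laser output)
G21
G90
G0 X196.56 Y94.27
M3 S326
G1 X236.20 Y45.13 F2913
G1 X108.37 Y80.38
G1 X259.64 Y157.93
G1 X288.20 Y209.17
G1 X196.56 Y94.27
M5
G0 X39.17 Y187.20
M3 S326
G1 X109.51 Y132.23 F2913
G1 X251.64 Y124.74
G1 X21.12 Y82.68
G1 X181.30 Y184.72
M5
G0 X19.23 Y201.41
M3 S326
G1 X96.88 Y195.20 F2913
G1 X237.42 Y176.10
G1 X327.93 Y160.77
M5
G0 X325.36 Y37.76
M3 S326
G1 X259.23 Y46.88 F2913
G1 X140.56 Y81.79
G1 X84.93 Y108.09
M5
G0 X0.00 Y0.00

Since the viewBox matches the mm dimensions, user units are millimetres directly. The only transform is the Y-flip y_m = 216.96 − y_svg.

Shape 1 is a closed polygon drawn with `<polygon>`. Its stroke #ff0000 means engrave at S326, F2913. After flipping Y the toolpath is (196.56,94.27) → (236.20,45.13) → (108.37,80.38) → (259.64,157.93) → (288.20,209.17) → (196.56,94.27), returning to the start.

Shape 2 is a open polyline drawn with `<polyline>`. Its stroke #ff0000 means engrave at S326, F2913. After flipping Y the toolpath is (39.17,187.20) → (109.51,132.23) → (251.64,124.74) → (21.12,82.68) → (181.30,184.72).

Shape 3 is a cubic bezier drawn with `<path>`. Its stroke #ff0000 means engrave at S326, F2913. After flipping Y the toolpath is (19.23,201.41) → (96.88,195.20) → (237.42,176.10) → (327.93,160.77).

Shape 4 is a cubic bezier drawn with `<path>`. Its stroke #ff0000 means engrave at S326, F2913. After flipping Y the toolpath is (325.36,37.76) → (259.23,46.88) → (140.56,81.79) → (84.93,108.09).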